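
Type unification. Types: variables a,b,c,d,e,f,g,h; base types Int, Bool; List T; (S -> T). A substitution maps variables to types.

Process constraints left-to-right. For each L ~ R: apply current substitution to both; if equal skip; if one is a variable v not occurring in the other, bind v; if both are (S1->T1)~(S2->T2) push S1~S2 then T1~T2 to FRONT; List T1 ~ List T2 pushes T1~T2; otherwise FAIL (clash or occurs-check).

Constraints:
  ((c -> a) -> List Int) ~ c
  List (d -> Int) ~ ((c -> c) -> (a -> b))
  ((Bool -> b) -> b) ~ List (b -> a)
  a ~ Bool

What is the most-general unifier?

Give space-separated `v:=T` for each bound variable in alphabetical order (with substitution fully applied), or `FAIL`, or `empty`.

step 1: unify ((c -> a) -> List Int) ~ c  [subst: {-} | 3 pending]
  occurs-check fail

Answer: FAIL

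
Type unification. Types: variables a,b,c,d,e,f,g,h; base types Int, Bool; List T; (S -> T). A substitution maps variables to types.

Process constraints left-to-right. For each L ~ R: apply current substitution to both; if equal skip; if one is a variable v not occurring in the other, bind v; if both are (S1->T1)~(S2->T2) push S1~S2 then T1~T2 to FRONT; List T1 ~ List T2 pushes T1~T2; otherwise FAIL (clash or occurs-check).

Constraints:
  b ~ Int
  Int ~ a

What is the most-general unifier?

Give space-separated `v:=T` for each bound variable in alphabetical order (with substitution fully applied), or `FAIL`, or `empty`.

step 1: unify b ~ Int  [subst: {-} | 1 pending]
  bind b := Int
step 2: unify Int ~ a  [subst: {b:=Int} | 0 pending]
  bind a := Int

Answer: a:=Int b:=Int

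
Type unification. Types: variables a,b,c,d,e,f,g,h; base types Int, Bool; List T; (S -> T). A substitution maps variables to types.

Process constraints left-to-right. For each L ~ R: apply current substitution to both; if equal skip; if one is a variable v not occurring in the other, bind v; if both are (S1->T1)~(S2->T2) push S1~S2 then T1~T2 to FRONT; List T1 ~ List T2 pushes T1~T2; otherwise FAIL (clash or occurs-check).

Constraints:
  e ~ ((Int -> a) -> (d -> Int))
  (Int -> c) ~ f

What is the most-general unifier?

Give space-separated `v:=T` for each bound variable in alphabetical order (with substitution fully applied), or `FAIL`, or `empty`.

step 1: unify e ~ ((Int -> a) -> (d -> Int))  [subst: {-} | 1 pending]
  bind e := ((Int -> a) -> (d -> Int))
step 2: unify (Int -> c) ~ f  [subst: {e:=((Int -> a) -> (d -> Int))} | 0 pending]
  bind f := (Int -> c)

Answer: e:=((Int -> a) -> (d -> Int)) f:=(Int -> c)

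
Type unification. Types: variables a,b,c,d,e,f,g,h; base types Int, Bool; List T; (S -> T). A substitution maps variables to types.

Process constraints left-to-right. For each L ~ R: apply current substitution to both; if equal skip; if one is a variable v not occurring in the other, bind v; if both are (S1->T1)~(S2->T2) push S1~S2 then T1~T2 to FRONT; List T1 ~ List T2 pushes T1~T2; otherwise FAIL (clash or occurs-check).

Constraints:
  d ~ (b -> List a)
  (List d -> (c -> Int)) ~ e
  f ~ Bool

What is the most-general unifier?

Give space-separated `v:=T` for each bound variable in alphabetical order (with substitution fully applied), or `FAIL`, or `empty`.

Answer: d:=(b -> List a) e:=(List (b -> List a) -> (c -> Int)) f:=Bool

Derivation:
step 1: unify d ~ (b -> List a)  [subst: {-} | 2 pending]
  bind d := (b -> List a)
step 2: unify (List (b -> List a) -> (c -> Int)) ~ e  [subst: {d:=(b -> List a)} | 1 pending]
  bind e := (List (b -> List a) -> (c -> Int))
step 3: unify f ~ Bool  [subst: {d:=(b -> List a), e:=(List (b -> List a) -> (c -> Int))} | 0 pending]
  bind f := Bool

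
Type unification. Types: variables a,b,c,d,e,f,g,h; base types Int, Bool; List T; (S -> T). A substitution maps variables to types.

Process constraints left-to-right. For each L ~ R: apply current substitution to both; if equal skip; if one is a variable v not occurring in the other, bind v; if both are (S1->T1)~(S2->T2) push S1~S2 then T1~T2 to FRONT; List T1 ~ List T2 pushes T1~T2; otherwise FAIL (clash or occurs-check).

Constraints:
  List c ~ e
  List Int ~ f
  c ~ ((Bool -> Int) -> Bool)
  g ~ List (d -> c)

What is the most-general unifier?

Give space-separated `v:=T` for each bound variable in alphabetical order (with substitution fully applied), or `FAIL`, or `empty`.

step 1: unify List c ~ e  [subst: {-} | 3 pending]
  bind e := List c
step 2: unify List Int ~ f  [subst: {e:=List c} | 2 pending]
  bind f := List Int
step 3: unify c ~ ((Bool -> Int) -> Bool)  [subst: {e:=List c, f:=List Int} | 1 pending]
  bind c := ((Bool -> Int) -> Bool)
step 4: unify g ~ List (d -> ((Bool -> Int) -> Bool))  [subst: {e:=List c, f:=List Int, c:=((Bool -> Int) -> Bool)} | 0 pending]
  bind g := List (d -> ((Bool -> Int) -> Bool))

Answer: c:=((Bool -> Int) -> Bool) e:=List ((Bool -> Int) -> Bool) f:=List Int g:=List (d -> ((Bool -> Int) -> Bool))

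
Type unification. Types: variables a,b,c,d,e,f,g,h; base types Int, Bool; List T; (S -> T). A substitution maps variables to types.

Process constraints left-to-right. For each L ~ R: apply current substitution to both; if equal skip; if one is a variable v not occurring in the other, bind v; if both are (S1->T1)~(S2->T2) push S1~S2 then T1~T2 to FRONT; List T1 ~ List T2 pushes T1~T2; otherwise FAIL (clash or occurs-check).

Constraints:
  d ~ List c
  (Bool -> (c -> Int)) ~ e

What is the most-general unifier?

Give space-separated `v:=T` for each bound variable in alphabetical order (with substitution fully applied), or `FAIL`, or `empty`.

Answer: d:=List c e:=(Bool -> (c -> Int))

Derivation:
step 1: unify d ~ List c  [subst: {-} | 1 pending]
  bind d := List c
step 2: unify (Bool -> (c -> Int)) ~ e  [subst: {d:=List c} | 0 pending]
  bind e := (Bool -> (c -> Int))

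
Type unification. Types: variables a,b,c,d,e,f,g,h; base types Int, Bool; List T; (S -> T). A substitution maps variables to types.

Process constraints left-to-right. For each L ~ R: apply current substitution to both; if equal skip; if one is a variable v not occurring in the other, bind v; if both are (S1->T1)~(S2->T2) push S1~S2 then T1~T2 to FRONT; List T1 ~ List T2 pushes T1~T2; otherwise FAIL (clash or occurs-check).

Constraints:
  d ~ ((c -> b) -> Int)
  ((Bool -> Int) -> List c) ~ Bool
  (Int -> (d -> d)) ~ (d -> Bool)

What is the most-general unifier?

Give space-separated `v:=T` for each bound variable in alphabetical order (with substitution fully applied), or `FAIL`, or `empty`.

Answer: FAIL

Derivation:
step 1: unify d ~ ((c -> b) -> Int)  [subst: {-} | 2 pending]
  bind d := ((c -> b) -> Int)
step 2: unify ((Bool -> Int) -> List c) ~ Bool  [subst: {d:=((c -> b) -> Int)} | 1 pending]
  clash: ((Bool -> Int) -> List c) vs Bool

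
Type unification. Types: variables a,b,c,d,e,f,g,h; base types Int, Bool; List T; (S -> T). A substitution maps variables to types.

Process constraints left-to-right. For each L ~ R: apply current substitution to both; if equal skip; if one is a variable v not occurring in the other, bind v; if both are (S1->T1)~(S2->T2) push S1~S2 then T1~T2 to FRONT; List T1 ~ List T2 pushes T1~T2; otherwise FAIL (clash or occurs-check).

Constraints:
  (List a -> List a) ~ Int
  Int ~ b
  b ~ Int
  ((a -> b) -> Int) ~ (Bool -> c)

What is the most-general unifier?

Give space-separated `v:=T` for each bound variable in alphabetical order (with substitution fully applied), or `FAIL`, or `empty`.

Answer: FAIL

Derivation:
step 1: unify (List a -> List a) ~ Int  [subst: {-} | 3 pending]
  clash: (List a -> List a) vs Int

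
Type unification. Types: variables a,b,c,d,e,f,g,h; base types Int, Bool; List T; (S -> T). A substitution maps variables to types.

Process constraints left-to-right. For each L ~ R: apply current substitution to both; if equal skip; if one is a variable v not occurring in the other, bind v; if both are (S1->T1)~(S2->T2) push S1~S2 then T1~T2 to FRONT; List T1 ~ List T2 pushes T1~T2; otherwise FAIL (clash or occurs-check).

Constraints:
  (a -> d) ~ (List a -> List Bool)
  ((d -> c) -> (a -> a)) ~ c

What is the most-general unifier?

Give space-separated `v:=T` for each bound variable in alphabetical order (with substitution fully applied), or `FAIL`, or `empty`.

Answer: FAIL

Derivation:
step 1: unify (a -> d) ~ (List a -> List Bool)  [subst: {-} | 1 pending]
  -> decompose arrow: push a~List a, d~List Bool
step 2: unify a ~ List a  [subst: {-} | 2 pending]
  occurs-check fail: a in List a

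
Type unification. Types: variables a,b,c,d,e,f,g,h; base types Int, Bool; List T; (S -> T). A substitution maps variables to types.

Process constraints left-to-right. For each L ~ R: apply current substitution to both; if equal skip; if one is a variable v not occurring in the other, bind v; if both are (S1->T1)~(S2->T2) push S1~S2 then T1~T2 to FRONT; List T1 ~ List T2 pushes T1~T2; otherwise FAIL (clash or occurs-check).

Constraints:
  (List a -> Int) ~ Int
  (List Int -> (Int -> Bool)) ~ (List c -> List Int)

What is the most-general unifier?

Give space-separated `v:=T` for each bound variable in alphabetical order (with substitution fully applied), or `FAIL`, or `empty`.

step 1: unify (List a -> Int) ~ Int  [subst: {-} | 1 pending]
  clash: (List a -> Int) vs Int

Answer: FAIL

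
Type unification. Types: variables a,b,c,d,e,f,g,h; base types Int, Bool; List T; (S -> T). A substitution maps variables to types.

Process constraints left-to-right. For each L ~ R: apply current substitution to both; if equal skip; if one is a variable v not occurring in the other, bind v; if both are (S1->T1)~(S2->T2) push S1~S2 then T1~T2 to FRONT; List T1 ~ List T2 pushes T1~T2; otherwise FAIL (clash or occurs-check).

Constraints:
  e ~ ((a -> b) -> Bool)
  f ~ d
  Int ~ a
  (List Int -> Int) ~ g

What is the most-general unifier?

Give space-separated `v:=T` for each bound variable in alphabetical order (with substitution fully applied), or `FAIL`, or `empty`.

step 1: unify e ~ ((a -> b) -> Bool)  [subst: {-} | 3 pending]
  bind e := ((a -> b) -> Bool)
step 2: unify f ~ d  [subst: {e:=((a -> b) -> Bool)} | 2 pending]
  bind f := d
step 3: unify Int ~ a  [subst: {e:=((a -> b) -> Bool), f:=d} | 1 pending]
  bind a := Int
step 4: unify (List Int -> Int) ~ g  [subst: {e:=((a -> b) -> Bool), f:=d, a:=Int} | 0 pending]
  bind g := (List Int -> Int)

Answer: a:=Int e:=((Int -> b) -> Bool) f:=d g:=(List Int -> Int)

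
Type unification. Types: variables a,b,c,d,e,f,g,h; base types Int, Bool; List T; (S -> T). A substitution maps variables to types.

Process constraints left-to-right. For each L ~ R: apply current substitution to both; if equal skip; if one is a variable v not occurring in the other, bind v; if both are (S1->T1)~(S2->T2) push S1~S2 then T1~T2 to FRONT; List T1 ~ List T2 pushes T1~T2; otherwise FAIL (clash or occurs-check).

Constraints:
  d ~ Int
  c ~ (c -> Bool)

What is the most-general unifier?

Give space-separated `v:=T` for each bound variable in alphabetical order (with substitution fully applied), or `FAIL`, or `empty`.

Answer: FAIL

Derivation:
step 1: unify d ~ Int  [subst: {-} | 1 pending]
  bind d := Int
step 2: unify c ~ (c -> Bool)  [subst: {d:=Int} | 0 pending]
  occurs-check fail: c in (c -> Bool)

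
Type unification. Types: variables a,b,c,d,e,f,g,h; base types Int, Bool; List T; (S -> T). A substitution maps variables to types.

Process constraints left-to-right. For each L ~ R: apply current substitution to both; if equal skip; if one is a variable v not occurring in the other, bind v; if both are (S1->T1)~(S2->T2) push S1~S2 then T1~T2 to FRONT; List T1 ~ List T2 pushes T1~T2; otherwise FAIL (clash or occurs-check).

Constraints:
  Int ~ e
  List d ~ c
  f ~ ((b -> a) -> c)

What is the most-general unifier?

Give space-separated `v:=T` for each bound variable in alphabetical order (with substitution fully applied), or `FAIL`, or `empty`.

Answer: c:=List d e:=Int f:=((b -> a) -> List d)

Derivation:
step 1: unify Int ~ e  [subst: {-} | 2 pending]
  bind e := Int
step 2: unify List d ~ c  [subst: {e:=Int} | 1 pending]
  bind c := List d
step 3: unify f ~ ((b -> a) -> List d)  [subst: {e:=Int, c:=List d} | 0 pending]
  bind f := ((b -> a) -> List d)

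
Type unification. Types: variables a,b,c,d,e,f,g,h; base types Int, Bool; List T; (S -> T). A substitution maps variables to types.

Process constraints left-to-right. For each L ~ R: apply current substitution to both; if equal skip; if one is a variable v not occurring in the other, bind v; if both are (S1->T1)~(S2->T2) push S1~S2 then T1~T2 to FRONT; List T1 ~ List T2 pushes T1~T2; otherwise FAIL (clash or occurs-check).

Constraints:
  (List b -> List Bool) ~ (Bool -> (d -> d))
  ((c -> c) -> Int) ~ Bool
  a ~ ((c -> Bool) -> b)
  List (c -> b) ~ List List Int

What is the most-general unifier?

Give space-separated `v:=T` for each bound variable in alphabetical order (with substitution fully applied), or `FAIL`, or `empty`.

step 1: unify (List b -> List Bool) ~ (Bool -> (d -> d))  [subst: {-} | 3 pending]
  -> decompose arrow: push List b~Bool, List Bool~(d -> d)
step 2: unify List b ~ Bool  [subst: {-} | 4 pending]
  clash: List b vs Bool

Answer: FAIL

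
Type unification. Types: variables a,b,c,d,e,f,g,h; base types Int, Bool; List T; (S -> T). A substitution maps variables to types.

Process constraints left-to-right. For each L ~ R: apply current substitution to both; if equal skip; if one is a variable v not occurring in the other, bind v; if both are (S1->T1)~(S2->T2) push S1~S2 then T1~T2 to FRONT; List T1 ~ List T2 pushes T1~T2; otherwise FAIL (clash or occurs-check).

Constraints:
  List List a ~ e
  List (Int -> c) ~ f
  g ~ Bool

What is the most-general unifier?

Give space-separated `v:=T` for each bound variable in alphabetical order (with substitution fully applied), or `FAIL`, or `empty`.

Answer: e:=List List a f:=List (Int -> c) g:=Bool

Derivation:
step 1: unify List List a ~ e  [subst: {-} | 2 pending]
  bind e := List List a
step 2: unify List (Int -> c) ~ f  [subst: {e:=List List a} | 1 pending]
  bind f := List (Int -> c)
step 3: unify g ~ Bool  [subst: {e:=List List a, f:=List (Int -> c)} | 0 pending]
  bind g := Bool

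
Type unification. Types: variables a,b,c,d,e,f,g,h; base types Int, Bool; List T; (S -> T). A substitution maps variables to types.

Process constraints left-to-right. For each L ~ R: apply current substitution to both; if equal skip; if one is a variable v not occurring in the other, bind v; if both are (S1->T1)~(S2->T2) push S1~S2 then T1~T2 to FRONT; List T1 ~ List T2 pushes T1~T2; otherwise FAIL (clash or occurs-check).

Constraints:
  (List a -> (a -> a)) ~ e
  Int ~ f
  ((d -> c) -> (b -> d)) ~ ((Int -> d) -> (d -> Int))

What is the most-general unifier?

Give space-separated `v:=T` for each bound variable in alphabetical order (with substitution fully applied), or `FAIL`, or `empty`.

Answer: b:=Int c:=Int d:=Int e:=(List a -> (a -> a)) f:=Int

Derivation:
step 1: unify (List a -> (a -> a)) ~ e  [subst: {-} | 2 pending]
  bind e := (List a -> (a -> a))
step 2: unify Int ~ f  [subst: {e:=(List a -> (a -> a))} | 1 pending]
  bind f := Int
step 3: unify ((d -> c) -> (b -> d)) ~ ((Int -> d) -> (d -> Int))  [subst: {e:=(List a -> (a -> a)), f:=Int} | 0 pending]
  -> decompose arrow: push (d -> c)~(Int -> d), (b -> d)~(d -> Int)
step 4: unify (d -> c) ~ (Int -> d)  [subst: {e:=(List a -> (a -> a)), f:=Int} | 1 pending]
  -> decompose arrow: push d~Int, c~d
step 5: unify d ~ Int  [subst: {e:=(List a -> (a -> a)), f:=Int} | 2 pending]
  bind d := Int
step 6: unify c ~ Int  [subst: {e:=(List a -> (a -> a)), f:=Int, d:=Int} | 1 pending]
  bind c := Int
step 7: unify (b -> Int) ~ (Int -> Int)  [subst: {e:=(List a -> (a -> a)), f:=Int, d:=Int, c:=Int} | 0 pending]
  -> decompose arrow: push b~Int, Int~Int
step 8: unify b ~ Int  [subst: {e:=(List a -> (a -> a)), f:=Int, d:=Int, c:=Int} | 1 pending]
  bind b := Int
step 9: unify Int ~ Int  [subst: {e:=(List a -> (a -> a)), f:=Int, d:=Int, c:=Int, b:=Int} | 0 pending]
  -> identical, skip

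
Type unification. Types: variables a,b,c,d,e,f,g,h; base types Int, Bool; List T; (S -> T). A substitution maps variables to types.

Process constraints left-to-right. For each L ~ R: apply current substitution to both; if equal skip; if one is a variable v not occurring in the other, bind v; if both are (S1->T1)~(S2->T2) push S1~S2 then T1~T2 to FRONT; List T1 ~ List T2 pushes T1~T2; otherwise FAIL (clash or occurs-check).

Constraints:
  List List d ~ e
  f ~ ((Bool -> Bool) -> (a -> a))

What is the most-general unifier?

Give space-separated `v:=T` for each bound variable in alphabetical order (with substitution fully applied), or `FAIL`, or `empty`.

Answer: e:=List List d f:=((Bool -> Bool) -> (a -> a))

Derivation:
step 1: unify List List d ~ e  [subst: {-} | 1 pending]
  bind e := List List d
step 2: unify f ~ ((Bool -> Bool) -> (a -> a))  [subst: {e:=List List d} | 0 pending]
  bind f := ((Bool -> Bool) -> (a -> a))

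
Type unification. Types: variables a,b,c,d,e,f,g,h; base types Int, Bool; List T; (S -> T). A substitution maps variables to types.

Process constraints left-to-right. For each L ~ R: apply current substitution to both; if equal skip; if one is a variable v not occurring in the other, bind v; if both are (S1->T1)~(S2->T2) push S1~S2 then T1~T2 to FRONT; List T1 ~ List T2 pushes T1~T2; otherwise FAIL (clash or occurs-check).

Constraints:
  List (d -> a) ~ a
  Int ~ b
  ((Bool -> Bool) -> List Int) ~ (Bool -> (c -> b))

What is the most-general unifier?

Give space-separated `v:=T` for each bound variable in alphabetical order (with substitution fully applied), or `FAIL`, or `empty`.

Answer: FAIL

Derivation:
step 1: unify List (d -> a) ~ a  [subst: {-} | 2 pending]
  occurs-check fail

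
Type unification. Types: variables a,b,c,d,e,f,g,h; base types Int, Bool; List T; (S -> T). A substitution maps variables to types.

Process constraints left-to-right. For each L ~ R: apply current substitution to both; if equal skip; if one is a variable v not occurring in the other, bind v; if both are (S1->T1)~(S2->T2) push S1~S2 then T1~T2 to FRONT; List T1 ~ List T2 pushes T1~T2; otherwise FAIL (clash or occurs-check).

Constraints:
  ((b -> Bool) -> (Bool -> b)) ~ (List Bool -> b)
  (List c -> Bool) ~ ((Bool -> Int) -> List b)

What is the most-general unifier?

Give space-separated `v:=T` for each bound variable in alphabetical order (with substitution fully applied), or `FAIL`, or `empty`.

Answer: FAIL

Derivation:
step 1: unify ((b -> Bool) -> (Bool -> b)) ~ (List Bool -> b)  [subst: {-} | 1 pending]
  -> decompose arrow: push (b -> Bool)~List Bool, (Bool -> b)~b
step 2: unify (b -> Bool) ~ List Bool  [subst: {-} | 2 pending]
  clash: (b -> Bool) vs List Bool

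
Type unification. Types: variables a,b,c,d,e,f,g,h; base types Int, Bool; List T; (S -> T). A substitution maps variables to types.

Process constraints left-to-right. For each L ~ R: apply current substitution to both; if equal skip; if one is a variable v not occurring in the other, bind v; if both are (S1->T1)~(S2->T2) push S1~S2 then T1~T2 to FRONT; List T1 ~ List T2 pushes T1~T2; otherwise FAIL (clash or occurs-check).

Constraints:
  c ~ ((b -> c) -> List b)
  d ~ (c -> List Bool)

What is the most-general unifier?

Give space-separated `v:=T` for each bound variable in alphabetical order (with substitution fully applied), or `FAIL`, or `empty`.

Answer: FAIL

Derivation:
step 1: unify c ~ ((b -> c) -> List b)  [subst: {-} | 1 pending]
  occurs-check fail: c in ((b -> c) -> List b)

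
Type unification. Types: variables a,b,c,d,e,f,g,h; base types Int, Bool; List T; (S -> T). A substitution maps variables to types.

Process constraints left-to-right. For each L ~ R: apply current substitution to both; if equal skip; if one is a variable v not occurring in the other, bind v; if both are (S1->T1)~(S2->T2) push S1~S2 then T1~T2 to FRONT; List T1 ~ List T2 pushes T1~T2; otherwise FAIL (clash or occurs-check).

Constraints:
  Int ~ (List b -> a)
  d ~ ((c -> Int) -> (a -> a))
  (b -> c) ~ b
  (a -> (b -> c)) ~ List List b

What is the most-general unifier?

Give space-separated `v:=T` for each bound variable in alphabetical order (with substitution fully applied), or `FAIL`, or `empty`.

Answer: FAIL

Derivation:
step 1: unify Int ~ (List b -> a)  [subst: {-} | 3 pending]
  clash: Int vs (List b -> a)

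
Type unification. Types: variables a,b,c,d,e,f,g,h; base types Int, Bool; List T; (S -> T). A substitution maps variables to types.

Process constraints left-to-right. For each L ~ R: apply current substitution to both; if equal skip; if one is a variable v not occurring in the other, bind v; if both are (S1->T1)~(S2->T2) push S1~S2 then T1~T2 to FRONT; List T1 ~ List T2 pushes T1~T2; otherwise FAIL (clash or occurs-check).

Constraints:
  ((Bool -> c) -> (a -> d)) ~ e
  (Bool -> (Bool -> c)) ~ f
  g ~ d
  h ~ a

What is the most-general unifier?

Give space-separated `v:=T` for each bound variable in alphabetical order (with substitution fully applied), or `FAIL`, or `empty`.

Answer: e:=((Bool -> c) -> (a -> d)) f:=(Bool -> (Bool -> c)) g:=d h:=a

Derivation:
step 1: unify ((Bool -> c) -> (a -> d)) ~ e  [subst: {-} | 3 pending]
  bind e := ((Bool -> c) -> (a -> d))
step 2: unify (Bool -> (Bool -> c)) ~ f  [subst: {e:=((Bool -> c) -> (a -> d))} | 2 pending]
  bind f := (Bool -> (Bool -> c))
step 3: unify g ~ d  [subst: {e:=((Bool -> c) -> (a -> d)), f:=(Bool -> (Bool -> c))} | 1 pending]
  bind g := d
step 4: unify h ~ a  [subst: {e:=((Bool -> c) -> (a -> d)), f:=(Bool -> (Bool -> c)), g:=d} | 0 pending]
  bind h := a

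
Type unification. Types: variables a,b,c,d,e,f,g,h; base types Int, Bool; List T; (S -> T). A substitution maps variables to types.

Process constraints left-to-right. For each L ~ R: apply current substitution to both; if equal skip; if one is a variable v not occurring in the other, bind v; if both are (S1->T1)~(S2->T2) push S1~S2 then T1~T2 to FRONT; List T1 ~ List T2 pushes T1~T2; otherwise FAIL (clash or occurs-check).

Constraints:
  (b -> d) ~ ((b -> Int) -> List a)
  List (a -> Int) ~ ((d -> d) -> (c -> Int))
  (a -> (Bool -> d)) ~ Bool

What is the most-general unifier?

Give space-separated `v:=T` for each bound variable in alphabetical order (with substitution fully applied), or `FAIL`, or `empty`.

Answer: FAIL

Derivation:
step 1: unify (b -> d) ~ ((b -> Int) -> List a)  [subst: {-} | 2 pending]
  -> decompose arrow: push b~(b -> Int), d~List a
step 2: unify b ~ (b -> Int)  [subst: {-} | 3 pending]
  occurs-check fail: b in (b -> Int)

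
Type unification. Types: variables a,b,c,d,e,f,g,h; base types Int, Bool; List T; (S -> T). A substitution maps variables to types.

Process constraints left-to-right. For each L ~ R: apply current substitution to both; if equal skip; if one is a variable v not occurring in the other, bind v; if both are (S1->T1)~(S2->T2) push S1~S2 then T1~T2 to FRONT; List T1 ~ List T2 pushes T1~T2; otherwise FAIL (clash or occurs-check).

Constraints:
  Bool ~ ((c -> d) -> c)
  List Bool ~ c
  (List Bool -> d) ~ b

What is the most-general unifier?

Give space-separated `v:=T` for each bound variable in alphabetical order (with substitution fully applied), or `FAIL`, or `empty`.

step 1: unify Bool ~ ((c -> d) -> c)  [subst: {-} | 2 pending]
  clash: Bool vs ((c -> d) -> c)

Answer: FAIL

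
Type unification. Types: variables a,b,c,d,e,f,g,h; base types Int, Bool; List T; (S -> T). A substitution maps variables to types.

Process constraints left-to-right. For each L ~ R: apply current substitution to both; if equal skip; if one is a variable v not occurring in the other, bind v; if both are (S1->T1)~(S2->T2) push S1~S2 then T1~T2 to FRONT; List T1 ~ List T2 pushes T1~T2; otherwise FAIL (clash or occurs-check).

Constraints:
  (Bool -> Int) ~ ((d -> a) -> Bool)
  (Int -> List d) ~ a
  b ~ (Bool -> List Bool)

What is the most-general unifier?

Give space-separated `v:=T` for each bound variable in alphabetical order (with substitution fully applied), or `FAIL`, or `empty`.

Answer: FAIL

Derivation:
step 1: unify (Bool -> Int) ~ ((d -> a) -> Bool)  [subst: {-} | 2 pending]
  -> decompose arrow: push Bool~(d -> a), Int~Bool
step 2: unify Bool ~ (d -> a)  [subst: {-} | 3 pending]
  clash: Bool vs (d -> a)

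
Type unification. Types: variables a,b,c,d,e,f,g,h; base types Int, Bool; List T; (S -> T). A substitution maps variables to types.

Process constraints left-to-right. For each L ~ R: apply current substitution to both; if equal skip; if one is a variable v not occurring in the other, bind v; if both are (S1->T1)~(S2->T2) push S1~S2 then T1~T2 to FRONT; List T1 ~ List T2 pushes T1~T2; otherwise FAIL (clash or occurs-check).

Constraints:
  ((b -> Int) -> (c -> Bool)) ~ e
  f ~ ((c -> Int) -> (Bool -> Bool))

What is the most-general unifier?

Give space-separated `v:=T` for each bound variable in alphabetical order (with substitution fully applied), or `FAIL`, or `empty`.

Answer: e:=((b -> Int) -> (c -> Bool)) f:=((c -> Int) -> (Bool -> Bool))

Derivation:
step 1: unify ((b -> Int) -> (c -> Bool)) ~ e  [subst: {-} | 1 pending]
  bind e := ((b -> Int) -> (c -> Bool))
step 2: unify f ~ ((c -> Int) -> (Bool -> Bool))  [subst: {e:=((b -> Int) -> (c -> Bool))} | 0 pending]
  bind f := ((c -> Int) -> (Bool -> Bool))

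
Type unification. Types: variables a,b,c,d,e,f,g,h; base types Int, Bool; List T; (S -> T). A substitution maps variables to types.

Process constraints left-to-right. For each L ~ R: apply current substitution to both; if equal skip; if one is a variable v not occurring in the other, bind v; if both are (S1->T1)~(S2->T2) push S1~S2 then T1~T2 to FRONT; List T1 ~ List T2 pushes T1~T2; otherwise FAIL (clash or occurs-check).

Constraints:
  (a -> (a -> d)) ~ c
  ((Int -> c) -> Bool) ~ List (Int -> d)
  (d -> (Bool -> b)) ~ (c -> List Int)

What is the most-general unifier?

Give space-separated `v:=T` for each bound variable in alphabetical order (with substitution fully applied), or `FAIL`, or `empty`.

Answer: FAIL

Derivation:
step 1: unify (a -> (a -> d)) ~ c  [subst: {-} | 2 pending]
  bind c := (a -> (a -> d))
step 2: unify ((Int -> (a -> (a -> d))) -> Bool) ~ List (Int -> d)  [subst: {c:=(a -> (a -> d))} | 1 pending]
  clash: ((Int -> (a -> (a -> d))) -> Bool) vs List (Int -> d)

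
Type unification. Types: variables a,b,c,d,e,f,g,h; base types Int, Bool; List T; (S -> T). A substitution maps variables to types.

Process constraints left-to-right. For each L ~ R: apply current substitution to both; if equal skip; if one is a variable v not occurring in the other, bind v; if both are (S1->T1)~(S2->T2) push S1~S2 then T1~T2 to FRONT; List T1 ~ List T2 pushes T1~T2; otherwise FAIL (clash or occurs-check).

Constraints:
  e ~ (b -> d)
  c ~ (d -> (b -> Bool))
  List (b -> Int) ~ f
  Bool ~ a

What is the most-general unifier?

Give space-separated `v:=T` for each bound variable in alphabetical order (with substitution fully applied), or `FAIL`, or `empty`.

Answer: a:=Bool c:=(d -> (b -> Bool)) e:=(b -> d) f:=List (b -> Int)

Derivation:
step 1: unify e ~ (b -> d)  [subst: {-} | 3 pending]
  bind e := (b -> d)
step 2: unify c ~ (d -> (b -> Bool))  [subst: {e:=(b -> d)} | 2 pending]
  bind c := (d -> (b -> Bool))
step 3: unify List (b -> Int) ~ f  [subst: {e:=(b -> d), c:=(d -> (b -> Bool))} | 1 pending]
  bind f := List (b -> Int)
step 4: unify Bool ~ a  [subst: {e:=(b -> d), c:=(d -> (b -> Bool)), f:=List (b -> Int)} | 0 pending]
  bind a := Bool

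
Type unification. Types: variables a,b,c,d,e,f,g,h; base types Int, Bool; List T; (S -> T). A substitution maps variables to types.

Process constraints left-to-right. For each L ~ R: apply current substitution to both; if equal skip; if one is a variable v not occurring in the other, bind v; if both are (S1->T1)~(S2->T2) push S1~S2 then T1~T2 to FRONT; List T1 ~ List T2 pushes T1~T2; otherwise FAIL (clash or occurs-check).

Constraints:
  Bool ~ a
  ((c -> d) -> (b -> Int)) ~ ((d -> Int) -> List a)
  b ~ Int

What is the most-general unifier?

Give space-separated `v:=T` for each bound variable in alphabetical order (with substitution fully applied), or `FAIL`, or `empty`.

Answer: FAIL

Derivation:
step 1: unify Bool ~ a  [subst: {-} | 2 pending]
  bind a := Bool
step 2: unify ((c -> d) -> (b -> Int)) ~ ((d -> Int) -> List Bool)  [subst: {a:=Bool} | 1 pending]
  -> decompose arrow: push (c -> d)~(d -> Int), (b -> Int)~List Bool
step 3: unify (c -> d) ~ (d -> Int)  [subst: {a:=Bool} | 2 pending]
  -> decompose arrow: push c~d, d~Int
step 4: unify c ~ d  [subst: {a:=Bool} | 3 pending]
  bind c := d
step 5: unify d ~ Int  [subst: {a:=Bool, c:=d} | 2 pending]
  bind d := Int
step 6: unify (b -> Int) ~ List Bool  [subst: {a:=Bool, c:=d, d:=Int} | 1 pending]
  clash: (b -> Int) vs List Bool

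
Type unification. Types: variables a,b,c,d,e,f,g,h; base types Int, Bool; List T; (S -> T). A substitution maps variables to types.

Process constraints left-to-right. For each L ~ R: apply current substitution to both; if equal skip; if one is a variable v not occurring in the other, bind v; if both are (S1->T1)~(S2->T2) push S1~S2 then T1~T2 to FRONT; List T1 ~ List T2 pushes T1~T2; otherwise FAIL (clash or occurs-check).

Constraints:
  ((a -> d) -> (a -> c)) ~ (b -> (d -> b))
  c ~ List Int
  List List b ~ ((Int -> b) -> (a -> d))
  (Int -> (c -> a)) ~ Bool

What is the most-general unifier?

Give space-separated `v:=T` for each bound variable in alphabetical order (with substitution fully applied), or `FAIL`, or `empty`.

Answer: FAIL

Derivation:
step 1: unify ((a -> d) -> (a -> c)) ~ (b -> (d -> b))  [subst: {-} | 3 pending]
  -> decompose arrow: push (a -> d)~b, (a -> c)~(d -> b)
step 2: unify (a -> d) ~ b  [subst: {-} | 4 pending]
  bind b := (a -> d)
step 3: unify (a -> c) ~ (d -> (a -> d))  [subst: {b:=(a -> d)} | 3 pending]
  -> decompose arrow: push a~d, c~(a -> d)
step 4: unify a ~ d  [subst: {b:=(a -> d)} | 4 pending]
  bind a := d
step 5: unify c ~ (d -> d)  [subst: {b:=(a -> d), a:=d} | 3 pending]
  bind c := (d -> d)
step 6: unify (d -> d) ~ List Int  [subst: {b:=(a -> d), a:=d, c:=(d -> d)} | 2 pending]
  clash: (d -> d) vs List Int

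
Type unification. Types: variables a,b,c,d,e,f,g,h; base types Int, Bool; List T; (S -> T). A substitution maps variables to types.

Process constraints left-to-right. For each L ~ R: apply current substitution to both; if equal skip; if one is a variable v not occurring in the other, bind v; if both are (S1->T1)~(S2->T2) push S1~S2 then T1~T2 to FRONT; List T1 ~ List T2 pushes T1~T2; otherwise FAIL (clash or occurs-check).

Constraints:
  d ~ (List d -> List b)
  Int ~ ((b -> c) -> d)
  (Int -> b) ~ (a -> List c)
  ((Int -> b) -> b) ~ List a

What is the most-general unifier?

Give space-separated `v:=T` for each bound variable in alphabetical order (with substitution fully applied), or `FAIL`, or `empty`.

step 1: unify d ~ (List d -> List b)  [subst: {-} | 3 pending]
  occurs-check fail: d in (List d -> List b)

Answer: FAIL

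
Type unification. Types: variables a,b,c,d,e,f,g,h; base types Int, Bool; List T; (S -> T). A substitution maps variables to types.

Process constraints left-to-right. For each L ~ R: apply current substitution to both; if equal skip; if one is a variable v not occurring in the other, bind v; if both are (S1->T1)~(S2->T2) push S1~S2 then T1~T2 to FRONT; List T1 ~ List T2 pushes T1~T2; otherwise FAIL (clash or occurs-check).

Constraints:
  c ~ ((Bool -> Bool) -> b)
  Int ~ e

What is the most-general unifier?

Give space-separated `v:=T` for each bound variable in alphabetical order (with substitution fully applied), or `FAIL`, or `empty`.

Answer: c:=((Bool -> Bool) -> b) e:=Int

Derivation:
step 1: unify c ~ ((Bool -> Bool) -> b)  [subst: {-} | 1 pending]
  bind c := ((Bool -> Bool) -> b)
step 2: unify Int ~ e  [subst: {c:=((Bool -> Bool) -> b)} | 0 pending]
  bind e := Int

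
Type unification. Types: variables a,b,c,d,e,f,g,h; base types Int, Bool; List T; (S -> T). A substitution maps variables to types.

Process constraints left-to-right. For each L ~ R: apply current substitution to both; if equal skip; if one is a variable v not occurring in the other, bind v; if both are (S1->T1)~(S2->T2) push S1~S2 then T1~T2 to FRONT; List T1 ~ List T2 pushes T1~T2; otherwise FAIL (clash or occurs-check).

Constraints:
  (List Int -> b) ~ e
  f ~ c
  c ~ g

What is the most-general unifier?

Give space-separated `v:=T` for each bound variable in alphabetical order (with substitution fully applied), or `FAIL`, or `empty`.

Answer: c:=g e:=(List Int -> b) f:=g

Derivation:
step 1: unify (List Int -> b) ~ e  [subst: {-} | 2 pending]
  bind e := (List Int -> b)
step 2: unify f ~ c  [subst: {e:=(List Int -> b)} | 1 pending]
  bind f := c
step 3: unify c ~ g  [subst: {e:=(List Int -> b), f:=c} | 0 pending]
  bind c := g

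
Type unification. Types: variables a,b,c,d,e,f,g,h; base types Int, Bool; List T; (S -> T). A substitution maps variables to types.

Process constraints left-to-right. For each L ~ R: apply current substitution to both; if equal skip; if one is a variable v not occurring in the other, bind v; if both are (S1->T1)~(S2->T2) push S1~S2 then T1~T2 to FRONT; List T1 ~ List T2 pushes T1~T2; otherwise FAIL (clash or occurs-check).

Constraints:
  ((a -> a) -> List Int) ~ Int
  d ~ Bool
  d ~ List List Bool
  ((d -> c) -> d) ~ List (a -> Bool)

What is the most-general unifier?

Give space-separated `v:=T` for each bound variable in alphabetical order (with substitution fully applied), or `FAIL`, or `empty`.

Answer: FAIL

Derivation:
step 1: unify ((a -> a) -> List Int) ~ Int  [subst: {-} | 3 pending]
  clash: ((a -> a) -> List Int) vs Int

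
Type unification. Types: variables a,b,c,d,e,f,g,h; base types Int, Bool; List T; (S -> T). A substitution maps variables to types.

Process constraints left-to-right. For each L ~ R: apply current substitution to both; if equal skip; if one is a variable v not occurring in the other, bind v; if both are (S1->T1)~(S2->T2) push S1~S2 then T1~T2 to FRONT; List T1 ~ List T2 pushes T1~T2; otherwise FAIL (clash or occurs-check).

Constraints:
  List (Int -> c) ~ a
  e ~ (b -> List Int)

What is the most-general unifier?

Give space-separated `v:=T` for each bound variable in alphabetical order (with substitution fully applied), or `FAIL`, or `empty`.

Answer: a:=List (Int -> c) e:=(b -> List Int)

Derivation:
step 1: unify List (Int -> c) ~ a  [subst: {-} | 1 pending]
  bind a := List (Int -> c)
step 2: unify e ~ (b -> List Int)  [subst: {a:=List (Int -> c)} | 0 pending]
  bind e := (b -> List Int)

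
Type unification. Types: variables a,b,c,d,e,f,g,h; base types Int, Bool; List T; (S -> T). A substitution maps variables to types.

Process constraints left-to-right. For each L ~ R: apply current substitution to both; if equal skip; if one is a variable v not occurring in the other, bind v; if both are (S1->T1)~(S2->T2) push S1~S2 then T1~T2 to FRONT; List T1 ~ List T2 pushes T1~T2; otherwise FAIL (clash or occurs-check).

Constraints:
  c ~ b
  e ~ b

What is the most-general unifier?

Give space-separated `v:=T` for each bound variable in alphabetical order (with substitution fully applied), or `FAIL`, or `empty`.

step 1: unify c ~ b  [subst: {-} | 1 pending]
  bind c := b
step 2: unify e ~ b  [subst: {c:=b} | 0 pending]
  bind e := b

Answer: c:=b e:=b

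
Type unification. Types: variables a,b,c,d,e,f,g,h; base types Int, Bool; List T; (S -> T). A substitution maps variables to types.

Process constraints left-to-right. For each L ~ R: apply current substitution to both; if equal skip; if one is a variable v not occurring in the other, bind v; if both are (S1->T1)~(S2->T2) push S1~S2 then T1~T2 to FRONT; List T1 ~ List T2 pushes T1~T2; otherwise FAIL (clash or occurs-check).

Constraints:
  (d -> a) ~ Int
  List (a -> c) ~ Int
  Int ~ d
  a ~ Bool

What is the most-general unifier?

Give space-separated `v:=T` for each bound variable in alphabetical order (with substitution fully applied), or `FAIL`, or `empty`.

step 1: unify (d -> a) ~ Int  [subst: {-} | 3 pending]
  clash: (d -> a) vs Int

Answer: FAIL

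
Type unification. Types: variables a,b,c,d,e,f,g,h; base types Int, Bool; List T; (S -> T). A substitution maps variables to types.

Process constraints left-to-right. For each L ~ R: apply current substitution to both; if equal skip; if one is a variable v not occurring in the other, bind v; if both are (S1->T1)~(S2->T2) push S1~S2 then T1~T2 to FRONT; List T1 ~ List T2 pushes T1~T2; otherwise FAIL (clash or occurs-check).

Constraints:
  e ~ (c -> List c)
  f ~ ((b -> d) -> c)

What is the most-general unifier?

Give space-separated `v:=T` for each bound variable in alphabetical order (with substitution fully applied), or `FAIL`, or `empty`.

Answer: e:=(c -> List c) f:=((b -> d) -> c)

Derivation:
step 1: unify e ~ (c -> List c)  [subst: {-} | 1 pending]
  bind e := (c -> List c)
step 2: unify f ~ ((b -> d) -> c)  [subst: {e:=(c -> List c)} | 0 pending]
  bind f := ((b -> d) -> c)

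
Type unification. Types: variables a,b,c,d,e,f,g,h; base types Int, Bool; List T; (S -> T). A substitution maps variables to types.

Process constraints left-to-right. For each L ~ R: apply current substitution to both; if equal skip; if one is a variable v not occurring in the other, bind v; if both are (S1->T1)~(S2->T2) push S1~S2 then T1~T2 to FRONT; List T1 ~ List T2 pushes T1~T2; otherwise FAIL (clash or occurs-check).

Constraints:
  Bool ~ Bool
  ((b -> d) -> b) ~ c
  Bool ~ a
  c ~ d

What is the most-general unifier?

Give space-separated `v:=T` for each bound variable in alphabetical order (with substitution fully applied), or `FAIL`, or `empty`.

Answer: FAIL

Derivation:
step 1: unify Bool ~ Bool  [subst: {-} | 3 pending]
  -> identical, skip
step 2: unify ((b -> d) -> b) ~ c  [subst: {-} | 2 pending]
  bind c := ((b -> d) -> b)
step 3: unify Bool ~ a  [subst: {c:=((b -> d) -> b)} | 1 pending]
  bind a := Bool
step 4: unify ((b -> d) -> b) ~ d  [subst: {c:=((b -> d) -> b), a:=Bool} | 0 pending]
  occurs-check fail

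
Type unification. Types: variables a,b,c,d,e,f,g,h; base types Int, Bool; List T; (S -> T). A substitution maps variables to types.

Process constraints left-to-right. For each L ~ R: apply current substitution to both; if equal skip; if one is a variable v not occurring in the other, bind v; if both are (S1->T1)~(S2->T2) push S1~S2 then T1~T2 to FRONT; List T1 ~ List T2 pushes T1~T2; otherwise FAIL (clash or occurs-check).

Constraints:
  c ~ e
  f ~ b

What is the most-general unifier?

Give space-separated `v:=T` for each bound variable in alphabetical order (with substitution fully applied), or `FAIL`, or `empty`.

Answer: c:=e f:=b

Derivation:
step 1: unify c ~ e  [subst: {-} | 1 pending]
  bind c := e
step 2: unify f ~ b  [subst: {c:=e} | 0 pending]
  bind f := b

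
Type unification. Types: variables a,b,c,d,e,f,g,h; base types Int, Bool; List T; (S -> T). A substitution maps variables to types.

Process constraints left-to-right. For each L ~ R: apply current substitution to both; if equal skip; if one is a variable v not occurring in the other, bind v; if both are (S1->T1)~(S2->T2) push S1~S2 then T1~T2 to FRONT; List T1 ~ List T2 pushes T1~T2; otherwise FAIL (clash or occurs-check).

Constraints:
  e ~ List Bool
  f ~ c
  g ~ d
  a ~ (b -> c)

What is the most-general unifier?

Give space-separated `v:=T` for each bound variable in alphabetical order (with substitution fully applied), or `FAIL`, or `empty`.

Answer: a:=(b -> c) e:=List Bool f:=c g:=d

Derivation:
step 1: unify e ~ List Bool  [subst: {-} | 3 pending]
  bind e := List Bool
step 2: unify f ~ c  [subst: {e:=List Bool} | 2 pending]
  bind f := c
step 3: unify g ~ d  [subst: {e:=List Bool, f:=c} | 1 pending]
  bind g := d
step 4: unify a ~ (b -> c)  [subst: {e:=List Bool, f:=c, g:=d} | 0 pending]
  bind a := (b -> c)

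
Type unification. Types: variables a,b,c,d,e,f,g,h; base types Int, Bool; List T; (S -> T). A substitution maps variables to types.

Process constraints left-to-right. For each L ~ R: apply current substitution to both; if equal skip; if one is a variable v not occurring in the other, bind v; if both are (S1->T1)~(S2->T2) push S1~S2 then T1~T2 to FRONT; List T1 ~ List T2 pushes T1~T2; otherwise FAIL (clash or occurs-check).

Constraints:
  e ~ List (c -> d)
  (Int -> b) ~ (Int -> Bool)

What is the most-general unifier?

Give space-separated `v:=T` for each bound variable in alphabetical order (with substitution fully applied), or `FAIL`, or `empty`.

Answer: b:=Bool e:=List (c -> d)

Derivation:
step 1: unify e ~ List (c -> d)  [subst: {-} | 1 pending]
  bind e := List (c -> d)
step 2: unify (Int -> b) ~ (Int -> Bool)  [subst: {e:=List (c -> d)} | 0 pending]
  -> decompose arrow: push Int~Int, b~Bool
step 3: unify Int ~ Int  [subst: {e:=List (c -> d)} | 1 pending]
  -> identical, skip
step 4: unify b ~ Bool  [subst: {e:=List (c -> d)} | 0 pending]
  bind b := Bool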